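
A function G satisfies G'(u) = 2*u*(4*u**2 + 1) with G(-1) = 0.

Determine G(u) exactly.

G(u) = (u - 1)*(u + 1)*(2*u**2 + 3)

A candidate passes only if d/du[G] lands on the given G'(u) exactly.
A general antiderivative is 2*u**4 + u**2 - 4 + C.
The condition gives C = 0 - (-1) = 1.
So G(u) = (u - 1)*(u + 1)*(2*u**2 + 3).
Check: d/du[(u - 1)*(u + 1)*(2*u**2 + 3)] = 8*u**3 + 2*u, which equals G'(u).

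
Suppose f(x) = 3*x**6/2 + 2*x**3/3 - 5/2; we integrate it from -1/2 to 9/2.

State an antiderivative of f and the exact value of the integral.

Antiderivative: F(x) = x*(9*x**6 + 7*x**3 - 105)/42; value = 21673445/2688

Integrate term by term and add the pieces.
F(x) = x*(9*x**6 + 7*x**3 - 105)/42 is an antiderivative of f.
Check: d/dx[x*(9*x**6 + 7*x**3 - 105)/42] = 3*x**6/2 + 2*x**3/3 - 5/2 = f(x).
F(9/2) = 14451219/1792; F(-1/2) = 6767/5376.
Integral = F(9/2) - F(-1/2) = 21673445/2688.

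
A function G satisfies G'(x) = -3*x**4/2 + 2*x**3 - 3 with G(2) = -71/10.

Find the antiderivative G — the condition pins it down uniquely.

G(x) = -(3*x**5 - 5*x**4 + 30*x - 5)/10

Integrate term by term and add the pieces.
A general antiderivative is -3*x**5/10 + x**4/2 - 3*x + C.
The condition gives C = -71/10 - (-38/5) = 1/2.
So G(x) = -(3*x**5 - 5*x**4 + 30*x - 5)/10.
Check: d/dx[-(3*x**5 - 5*x**4 + 30*x - 5)/10] = -3*x**4/2 + 2*x**3 - 3 = G'(x).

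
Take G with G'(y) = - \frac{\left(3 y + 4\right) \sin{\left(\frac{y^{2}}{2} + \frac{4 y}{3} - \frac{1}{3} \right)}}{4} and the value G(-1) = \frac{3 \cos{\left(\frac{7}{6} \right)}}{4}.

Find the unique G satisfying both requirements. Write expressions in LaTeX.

G'(y) matches the chain-rule pattern g'(h)*h' with inner function h(y) = \frac{y^{2}}{2} + \frac{4 y}{3} - \frac{1}{3}; substituting u = h(y) collapses the integral.
A general antiderivative is \frac{3 \cos{\left(\frac{y^{2}}{2} + \frac{4 y}{3} - \frac{1}{3} \right)}}{4} + C.
The condition gives C = \frac{3 \cos{\left(\frac{7}{6} \right)}}{4} - (\frac{3 \cos{\left(\frac{7}{6} \right)}}{4}) = 0.
So G(y) = \frac{3 \cos{\left(\frac{y^{2}}{2} + \frac{4 y}{3} - \frac{1}{3} \right)}}{4}.
Check: d/dy[\frac{3 \cos{\left(\frac{y^{2}}{2} + \frac{4 y}{3} - \frac{1}{3} \right)}}{4}] = - \frac{3 y \sin{\left(\frac{y^{2}}{2} + \frac{4 y}{3} - \frac{1}{3} \right)}}{4} - \sin{\left(\frac{y^{2}}{2} + \frac{4 y}{3} - \frac{1}{3} \right)}, which equals G'(y).

G(y) = \frac{3 \cos{\left(\frac{y^{2}}{2} + \frac{4 y}{3} - \frac{1}{3} \right)}}{4}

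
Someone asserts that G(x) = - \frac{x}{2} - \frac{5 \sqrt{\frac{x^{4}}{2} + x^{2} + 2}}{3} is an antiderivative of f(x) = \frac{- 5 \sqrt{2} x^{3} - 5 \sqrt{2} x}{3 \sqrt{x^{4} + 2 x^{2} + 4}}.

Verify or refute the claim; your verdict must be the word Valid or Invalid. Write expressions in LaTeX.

Invalid: d/dx[G] - f = - \frac{1}{2}, which is not 0.

d/dx[G] = \frac{- 10 \sqrt{2} x^{3} - 10 \sqrt{2} x - 3 \sqrt{x^{4} + 2 x^{2} + 4}}{6 \sqrt{x^{4} + 2 x^{2} + 4}}
d/dx[G] - f(x) = - \frac{1}{2} != 0.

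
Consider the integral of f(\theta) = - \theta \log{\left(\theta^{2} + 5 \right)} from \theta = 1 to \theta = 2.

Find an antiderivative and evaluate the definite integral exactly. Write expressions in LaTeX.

Recover f(\theta) by differentiating a candidate F(\theta); any mismatch rules it out.
F(\theta) = - \frac{\theta^{2} \log{\left(\theta^{2} + 5 \right)} - \theta^{2} + 5 \log{\left(\theta^{2} + 5 \right)}}{2} is an antiderivative of f.
Check: d/d\theta[- \frac{\theta^{2} \log{\left(\theta^{2} + 5 \right)} - \theta^{2} + 5 \log{\left(\theta^{2} + 5 \right)}}{2}] = - \theta \log{\left(\theta^{2} + 5 \right)} = f(\theta).
F(2) = 2 - \frac{9 \log{\left(9 \right)}}{2}; F(1) = \frac{1}{2} - 3 \log{\left(6 \right)}.
Integral = F(2) - F(1) = - \frac{9 \log{\left(9 \right)}}{2} + \frac{3}{2} + 3 \log{\left(6 \right)}.

Antiderivative: F(\theta) = - \frac{\theta^{2} \log{\left(\theta^{2} + 5 \right)} - \theta^{2} + 5 \log{\left(\theta^{2} + 5 \right)}}{2}; value = - \frac{9 \log{\left(9 \right)}}{2} + \frac{3}{2} + 3 \log{\left(6 \right)}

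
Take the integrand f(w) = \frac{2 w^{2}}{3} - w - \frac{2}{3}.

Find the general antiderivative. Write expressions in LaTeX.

F(w) = \frac{2 w^{3}}{9} - \frac{w^{2}}{2} - \frac{2 w}{3} + C

The integrand splits into summands that can be handled one at a time.
Check: d/dw[\frac{2 w^{3}}{9} - \frac{w^{2}}{2} - \frac{2 w}{3}] = \frac{2 w^{2}}{3} - w - \frac{2}{3} = f(w).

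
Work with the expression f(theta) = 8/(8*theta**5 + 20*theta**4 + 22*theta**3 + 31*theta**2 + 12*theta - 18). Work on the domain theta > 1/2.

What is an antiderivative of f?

An antiderivative is F(theta) = log(theta - 1/2)/9 - 41*log(theta + 3/2)/289 + 40*log(theta**2 + 2)/2601 - 196*sqrt(2)*atan(sqrt(2)*theta/2)/2601 + 8/(68*theta + 102).

The denominator factors as (2*theta - 1)*(2*theta + 3)**2*(theta**2 + 2); partial fractions split f into directly integrable pieces: 8*(10*theta - 49)/(2601*(theta**2 + 2)) - 82/(289*(2*theta + 3)) - 8/(17*(2*theta + 3)**2) + 2/(9*(2*theta - 1)).
Check: d/dtheta[log(theta - 1/2)/9 - 41*log(theta + 3/2)/289 + 40*log(theta**2 + 2)/2601 - 196*sqrt(2)*atan(sqrt(2)*theta/2)/2601 + 8/(68*theta + 102)] = 8/(8*theta**5 + 20*theta**4 + 22*theta**3 + 31*theta**2 + 12*theta - 18) = f(theta).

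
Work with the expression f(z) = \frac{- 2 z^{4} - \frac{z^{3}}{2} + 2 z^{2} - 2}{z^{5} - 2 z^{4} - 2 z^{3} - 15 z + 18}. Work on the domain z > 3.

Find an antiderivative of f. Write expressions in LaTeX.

The denominator factors as 2 \left(z - 3\right) \left(z - 1\right) \left(z + 2\right) \left(z^{2} + 3\right); partial fractions split f into directly integrable pieces: - \frac{95 z + 174}{168 \left(z^{2} + 3\right)} - \frac{22}{105 \left(z + 2\right)} + \frac{5}{48 \left(z - 1\right)} - \frac{319}{240 \left(z - 3\right)}.
Check: d/dz[- \frac{319 \log{\left(z - 3 \right)}}{240} + \frac{5 \log{\left(z - 1 \right)}}{48} - \frac{22 \log{\left(z + 2 \right)}}{105} - \frac{95 \log{\left(z^{2} + 3 \right)}}{336} - \frac{29 \sqrt{3} \operatorname{atan}{\left(\frac{\sqrt{3} z}{3} \right)}}{84}] = \frac{- 4 z^{4} - z^{3} + 4 z^{2} - 4}{2 z^{5} - 4 z^{4} - 4 z^{3} - 30 z + 36}, which equals f(z).

An antiderivative is F(z) = - \frac{319 \log{\left(z - 3 \right)}}{240} + \frac{5 \log{\left(z - 1 \right)}}{48} - \frac{22 \log{\left(z + 2 \right)}}{105} - \frac{95 \log{\left(z^{2} + 3 \right)}}{336} - \frac{29 \sqrt{3} \operatorname{atan}{\left(\frac{\sqrt{3} z}{3} \right)}}{84}.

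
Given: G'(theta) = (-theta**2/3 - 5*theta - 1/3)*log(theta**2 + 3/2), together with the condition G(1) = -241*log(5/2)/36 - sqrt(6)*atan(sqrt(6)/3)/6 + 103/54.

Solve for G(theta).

G(theta) = (8*theta**3 + 270*theta**2 + 6*theta*(-2*theta**2 - 45*theta - 6)*log(theta**2 + 3/2) + 36*theta - 405*log(theta**2 + 3/2) - 18*sqrt(6)*atan(sqrt(6)*theta/3) - 108)/108

Differentiate the proposed G(theta) back; it has to land on the given G'(theta).
A general antiderivative is 2*theta**3/27 + 5*theta**2/2 + theta/3 + (-theta**3/9 - 5*theta**2/2 - theta/3)*log(theta**2 + 3/2) - 15*log(theta**2 + 3/2)/4 - sqrt(6)*atan(sqrt(6)*theta/3)/6 + C.
The condition gives C = -241*log(5/2)/36 - sqrt(6)*atan(sqrt(6)/3)/6 + 103/54 - (-241*log(5/2)/36 - sqrt(6)*atan(sqrt(6)/3)/6 + 157/54) = -1.
So G(theta) = (8*theta**3 + 270*theta**2 + 6*theta*(-2*theta**2 - 45*theta - 6)*log(theta**2 + 3/2) + 36*theta - 405*log(theta**2 + 3/2) - 18*sqrt(6)*atan(sqrt(6)*theta/3) - 108)/108.
Check: d/dtheta[(8*theta**3 + 270*theta**2 + 6*theta*(-2*theta**2 - 45*theta - 6)*log(theta**2 + 3/2) + 36*theta - 405*log(theta**2 + 3/2) - 18*sqrt(6)*atan(sqrt(6)*theta/3) - 108)/108] = -theta**2*log(theta**2 + 3/2)/3 - 5*theta*log(theta**2 + 3/2) - log(theta**2 + 3/2)/3, which equals G'(theta).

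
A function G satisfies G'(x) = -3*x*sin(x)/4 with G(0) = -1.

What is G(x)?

For G(x) to be correct, d/dx[G] must agree with the stated G'(x) identically.
A general antiderivative is 3*x*cos(x)/4 - 3*sin(x)/4 + C.
The condition gives C = -1 - (0) = -1.
So G(x) = 3*x*cos(x)/4 - 3*sin(x)/4 - 1.
Check: d/dx[3*x*cos(x)/4 - 3*sin(x)/4 - 1] = -3*x*sin(x)/4 = G'(x).

G(x) = 3*x*cos(x)/4 - 3*sin(x)/4 - 1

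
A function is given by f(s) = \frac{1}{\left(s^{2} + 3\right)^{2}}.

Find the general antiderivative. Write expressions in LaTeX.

F(s) = \frac{s}{6 s^{2} + 18} + \frac{\sqrt{3} \operatorname{atan}{\left(\frac{\sqrt{3} s}{3} \right)}}{18} + C

An antiderivative F(s) passes only if d/ds[F] lands on f(s) exactly.
Check: d/ds[\frac{s}{6 s^{2} + 18} + \frac{\sqrt{3} \operatorname{atan}{\left(\frac{\sqrt{3} s}{3} \right)}}{18}] = \frac{1}{s^{4} + 6 s^{2} + 9}, which equals f(s).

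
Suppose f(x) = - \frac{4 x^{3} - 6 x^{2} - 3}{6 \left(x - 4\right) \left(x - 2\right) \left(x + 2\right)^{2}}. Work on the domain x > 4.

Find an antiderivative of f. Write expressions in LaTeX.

An antiderivative is F(x) = - \frac{628 x \log{\left(x - 4 \right)} - 45 x \log{\left(x - 2 \right)} + 569 x \log{\left(x + 2 \right)} + 1256 \log{\left(x - 4 \right)} - 90 \log{\left(x - 2 \right)} + 1138 \log{\left(x + 2 \right)} + 708}{1728 \left(x + 2\right)}.

The denominator factors as 6 \left(x - 4\right) \left(x - 2\right) \left(x + 2\right)^{2}; partial fractions split f into directly integrable pieces: - \frac{569}{1728 \left(x + 2\right)} + \frac{59}{144 \left(x + 2\right)^{2}} + \frac{5}{192 \left(x - 2\right)} - \frac{157}{432 \left(x - 4\right)}.
Check: d/dx[- \frac{628 x \log{\left(x - 4 \right)} - 45 x \log{\left(x - 2 \right)} + 569 x \log{\left(x + 2 \right)} + 1256 \log{\left(x - 4 \right)} - 90 \log{\left(x - 2 \right)} + 1138 \log{\left(x + 2 \right)} + 708}{1728 \left(x + 2\right)}] = \frac{- 4 x^{3} + 6 x^{2} + 3}{6 x^{4} - 12 x^{3} - 72 x^{2} + 48 x + 192}, which equals f(x).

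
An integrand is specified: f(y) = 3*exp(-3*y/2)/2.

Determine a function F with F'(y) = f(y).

An antiderivative is F(y) = -exp(-3*y/2).

Recover f(y) by differentiating a candidate F(y); any mismatch rules it out.
Check: d/dy[-exp(-3*y/2)] = 3*exp(-3*y/2)/2 = f(y).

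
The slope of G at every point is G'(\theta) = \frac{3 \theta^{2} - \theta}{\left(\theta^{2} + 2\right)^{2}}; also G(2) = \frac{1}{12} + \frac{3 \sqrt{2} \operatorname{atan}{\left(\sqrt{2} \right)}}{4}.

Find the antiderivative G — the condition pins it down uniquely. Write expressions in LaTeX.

G(\theta) = \frac{3 \sqrt{2} \theta^{2} \operatorname{atan}{\left(\frac{\sqrt{2} \theta}{2} \right)} + 2 \theta^{2} - 6 \theta + 6 \sqrt{2} \operatorname{atan}{\left(\frac{\sqrt{2} \theta}{2} \right)} + 6}{4 \left(\theta^{2} + 2\right)}

Check a candidate G(\theta) by differentiating: d/d\theta[G] must match the given G'(\theta).
A general antiderivative is \frac{1 - 3 \theta}{2 \theta^{2} + 4} + \frac{3 \sqrt{2} \operatorname{atan}{\left(\frac{\sqrt{2} \theta}{2} \right)}}{4} + C.
The condition gives C = \frac{1}{12} + \frac{3 \sqrt{2} \operatorname{atan}{\left(\sqrt{2} \right)}}{4} - (- \frac{5}{12} + \frac{3 \sqrt{2} \operatorname{atan}{\left(\sqrt{2} \right)}}{4}) = \frac{1}{2}.
So G(\theta) = \frac{3 \sqrt{2} \theta^{2} \operatorname{atan}{\left(\frac{\sqrt{2} \theta}{2} \right)} + 2 \theta^{2} - 6 \theta + 6 \sqrt{2} \operatorname{atan}{\left(\frac{\sqrt{2} \theta}{2} \right)} + 6}{4 \left(\theta^{2} + 2\right)}.
Check: d/d\theta[\frac{3 \sqrt{2} \theta^{2} \operatorname{atan}{\left(\frac{\sqrt{2} \theta}{2} \right)} + 2 \theta^{2} - 6 \theta + 6 \sqrt{2} \operatorname{atan}{\left(\frac{\sqrt{2} \theta}{2} \right)} + 6}{4 \left(\theta^{2} + 2\right)}] = \frac{3 \theta^{2} - \theta}{\theta^{4} + 4 \theta^{2} + 4}, which equals G'(\theta).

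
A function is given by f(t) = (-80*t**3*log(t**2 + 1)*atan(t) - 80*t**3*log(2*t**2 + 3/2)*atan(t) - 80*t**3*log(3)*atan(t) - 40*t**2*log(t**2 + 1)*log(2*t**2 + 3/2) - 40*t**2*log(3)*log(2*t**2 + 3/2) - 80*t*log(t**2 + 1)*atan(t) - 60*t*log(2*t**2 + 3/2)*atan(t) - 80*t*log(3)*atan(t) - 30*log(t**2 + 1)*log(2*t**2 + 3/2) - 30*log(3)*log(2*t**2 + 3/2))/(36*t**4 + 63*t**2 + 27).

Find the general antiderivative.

Check any antiderivative F(t) by computing F'(t) and comparing it with f(t).
Check: d/dt[-10*log(2*t**2 + 3/2)*log(3*t**2 + 3)*atan(t)/9] = (-80*t**3*log(t**2 + 1)*atan(t) - 80*t**3*log(2*t**2 + 3/2)*atan(t) - 80*t**3*log(3)*atan(t) - 40*t**2*log(t**2 + 1)*log(2*t**2 + 3/2) - 40*t**2*log(3)*log(2*t**2 + 3/2) - 80*t*log(t**2 + 1)*atan(t) - 60*t*log(2*t**2 + 3/2)*atan(t) - 80*t*log(3)*atan(t) - 30*log(t**2 + 1)*log(2*t**2 + 3/2) - 30*log(3)*log(2*t**2 + 3/2))/(36*t**4 + 63*t**2 + 27) = f(t).

F(t) = -10*log(2*t**2 + 3/2)*log(3*t**2 + 3)*atan(t)/9 + C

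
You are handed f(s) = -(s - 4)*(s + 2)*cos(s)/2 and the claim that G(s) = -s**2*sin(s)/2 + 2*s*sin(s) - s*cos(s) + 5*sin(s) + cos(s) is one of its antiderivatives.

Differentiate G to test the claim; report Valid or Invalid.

Invalid: d/ds[G] - f = s*cos(s) + sin(s), which is not 0.

d/ds[G] = -s**2*cos(s)/2 + 2*s*cos(s) + sin(s) + 4*cos(s)
d/ds[G] - f(s) = s*cos(s) + sin(s) != 0.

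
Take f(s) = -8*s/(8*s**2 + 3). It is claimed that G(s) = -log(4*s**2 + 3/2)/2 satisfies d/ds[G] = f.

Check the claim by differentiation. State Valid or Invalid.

Valid: G'(s) = f(s).

d/ds[G] = -8*s/(8*s**2 + 3)
This equals f(s) exactly, so the claim holds.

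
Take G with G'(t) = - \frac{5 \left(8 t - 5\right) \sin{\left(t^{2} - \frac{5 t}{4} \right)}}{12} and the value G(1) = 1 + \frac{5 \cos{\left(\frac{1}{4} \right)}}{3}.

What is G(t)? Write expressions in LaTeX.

G(t) = \frac{5 \cos{\left(t^{2} - \frac{5 t}{4} \right)}}{3} + 1

G'(t) matches the chain-rule pattern g'(h)*h' with inner function h(t) = t^{2} - \frac{5 t}{4}; substituting u = h(t) collapses the integral.
A general antiderivative is \frac{5 \cos{\left(t^{2} - \frac{5 t}{4} \right)}}{3} + C.
The condition gives C = 1 + \frac{5 \cos{\left(\frac{1}{4} \right)}}{3} - (\frac{5 \cos{\left(\frac{1}{4} \right)}}{3}) = 1.
So G(t) = \frac{5 \cos{\left(t^{2} - \frac{5 t}{4} \right)}}{3} + 1.
Check: d/dt[\frac{5 \cos{\left(t^{2} - \frac{5 t}{4} \right)}}{3} + 1] = - \frac{10 t \sin{\left(t^{2} - \frac{5 t}{4} \right)}}{3} + \frac{25 \sin{\left(t^{2} - \frac{5 t}{4} \right)}}{12}, which equals G'(t).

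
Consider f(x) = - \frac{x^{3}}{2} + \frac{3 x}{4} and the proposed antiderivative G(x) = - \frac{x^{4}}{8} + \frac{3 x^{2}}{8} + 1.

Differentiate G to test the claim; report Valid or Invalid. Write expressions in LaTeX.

Valid: G'(x) = f(x).

d/dx[G] = - \frac{x^{3}}{2} + \frac{3 x}{4}
This equals f(x) exactly, so the claim holds.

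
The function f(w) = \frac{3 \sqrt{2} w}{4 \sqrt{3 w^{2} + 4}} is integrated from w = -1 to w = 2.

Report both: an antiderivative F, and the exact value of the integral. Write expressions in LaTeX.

The substitution u = \frac{3 w^{2}}{2} + 2 works: f is exactly (dF/du)*(du/dw) for that inner function.
F(w) = \frac{\sqrt{2} \sqrt{3 w^{2} + 4}}{4} is an antiderivative of f.
Check: d/dw[\frac{\sqrt{2} \sqrt{3 w^{2} + 4}}{4}] = \frac{3 \sqrt{2} w}{4 \sqrt{3 w^{2} + 4}} = f(w).
F(2) = \sqrt{2}; F(-1) = \frac{\sqrt{14}}{4}.
Integral = F(2) - F(-1) = - \frac{\sqrt{14}}{4} + \sqrt{2}.

Antiderivative: F(w) = \frac{\sqrt{2} \sqrt{3 w^{2} + 4}}{4}; value = - \frac{\sqrt{14}}{4} + \sqrt{2}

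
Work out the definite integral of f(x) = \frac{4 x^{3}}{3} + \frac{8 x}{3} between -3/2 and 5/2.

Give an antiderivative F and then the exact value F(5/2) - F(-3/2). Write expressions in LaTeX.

The substitution u = x^{2} + 2 works: f is exactly (dF/du)*(du/dx) for that inner function.
F(x) = \frac{x^{4}}{3} + \frac{4 x^{2}}{3} is an antiderivative of f.
Check: d/dx[\frac{x^{4}}{3} + \frac{4 x^{2}}{3}] = \frac{4 x^{3}}{3} + \frac{8 x}{3} = f(x).
F(5/2) = \frac{1025}{48}; F(-3/2) = \frac{75}{16}.
Integral = F(5/2) - F(-3/2) = \frac{50}{3}.

Antiderivative: F(x) = \frac{x^{4}}{3} + \frac{4 x^{2}}{3}; value = \frac{50}{3}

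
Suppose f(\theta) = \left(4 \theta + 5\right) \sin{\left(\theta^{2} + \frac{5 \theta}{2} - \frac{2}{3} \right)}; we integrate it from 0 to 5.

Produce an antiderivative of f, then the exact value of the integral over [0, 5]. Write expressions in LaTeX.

The substitution u = \theta^{2} + \frac{5 \theta}{2} - \frac{2}{3} works: f is exactly (dF/du)*(du/d\theta) for that inner function.
F(\theta) = - 2 \cos{\left(\theta^{2} + \frac{5 \theta}{2} - \frac{2}{3} \right)} is an antiderivative of f.
Check: d/d\theta[- 2 \cos{\left(\theta^{2} + \frac{5 \theta}{2} - \frac{2}{3} \right)}] = 4 \theta \sin{\left(\theta^{2} + \frac{5 \theta}{2} - \frac{2}{3} \right)} + 5 \sin{\left(\theta^{2} + \frac{5 \theta}{2} - \frac{2}{3} \right)}, which equals f(\theta).
F(5) = - 2 \cos{\left(\frac{221}{6} \right)}; F(0) = - 2 \cos{\left(\frac{2}{3} \right)}.
Integral = F(5) - F(0) = - 2 \cos{\left(\frac{221}{6} \right)} + 2 \cos{\left(\frac{2}{3} \right)}.

Antiderivative: F(\theta) = - 2 \cos{\left(\theta^{2} + \frac{5 \theta}{2} - \frac{2}{3} \right)}; value = - 2 \cos{\left(\frac{221}{6} \right)} + 2 \cos{\left(\frac{2}{3} \right)}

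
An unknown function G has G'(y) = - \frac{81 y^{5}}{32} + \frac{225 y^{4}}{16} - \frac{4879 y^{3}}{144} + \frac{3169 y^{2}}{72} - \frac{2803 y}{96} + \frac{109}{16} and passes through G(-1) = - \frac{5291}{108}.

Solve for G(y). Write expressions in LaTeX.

Integrate term by term and add the pieces.
A general antiderivative is \left(- \frac{3 y^{2}}{4} + \frac{5 y}{3} - \frac{5}{4}\right)^{3} - \frac{\left(- \frac{2 y^{2}}{3} + 2 y + 1\right)^{2}}{4} + C.
The condition gives C = - \frac{5291}{108} - (- \frac{5399}{108}) = 1.
So G(y) = \left(- \frac{3 y^{2}}{4} + \frac{5 y}{3} - \frac{5}{4}\right)^{3} - \frac{\left(- \frac{2 y^{2}}{3} + 2 y + 1\right)^{2}}{4} + 1.
Check: d/dy[\left(- \frac{3 y^{2}}{4} + \frac{5 y}{3} - \frac{5}{4}\right)^{3} - \frac{\left(- \frac{2 y^{2}}{3} + 2 y + 1\right)^{2}}{4} + 1] = - \frac{81 y^{5}}{32} + \frac{225 y^{4}}{16} - \frac{4879 y^{3}}{144} + \frac{3169 y^{2}}{72} - \frac{2803 y}{96} + \frac{109}{16} = G'(y).

G(y) = \left(- \frac{3 y^{2}}{4} + \frac{5 y}{3} - \frac{5}{4}\right)^{3} - \frac{\left(- \frac{2 y^{2}}{3} + 2 y + 1\right)^{2}}{4} + 1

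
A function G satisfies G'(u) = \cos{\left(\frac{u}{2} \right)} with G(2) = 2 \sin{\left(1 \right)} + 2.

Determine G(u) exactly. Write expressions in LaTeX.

G(u) = 2 \sin{\left(\frac{u}{2} \right)} + 2

Recover the given G'(u) by differentiating a candidate G(u); any mismatch rules it out.
A general antiderivative is 2 \sin{\left(\frac{u}{2} \right)} + C.
The condition gives C = 2 \sin{\left(1 \right)} + 2 - (2 \sin{\left(1 \right)}) = 2.
So G(u) = 2 \sin{\left(\frac{u}{2} \right)} + 2.
Check: d/du[2 \sin{\left(\frac{u}{2} \right)} + 2] = \cos{\left(\frac{u}{2} \right)} = G'(u).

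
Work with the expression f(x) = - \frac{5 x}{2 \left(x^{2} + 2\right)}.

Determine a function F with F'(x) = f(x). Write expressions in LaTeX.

f matches the chain-rule pattern g'(h)*h' with inner function h(x) = \frac{x^{2}}{2} + 1; substituting u = h(x) collapses the integral.
Check: d/dx[- \frac{5 \log{\left(\frac{x^{2}}{2} + 1 \right)}}{4}] = - \frac{5 x}{2 x^{2} + 4}, which equals f(x).

An antiderivative is F(x) = - \frac{5 \log{\left(\frac{x^{2}}{2} + 1 \right)}}{4}.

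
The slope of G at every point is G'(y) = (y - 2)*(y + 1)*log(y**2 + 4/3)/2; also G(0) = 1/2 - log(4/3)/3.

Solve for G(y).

For G(y) to be correct, d/dy[G] must agree with the stated G'(y) identically.
A general antiderivative is -y**3/9 + y**2/4 + 22*y/9 + (y**3/6 - y**2/4 - y)*log(y**2 + 4/3) - log(y**2 + 4/3)/3 - 44*sqrt(3)*atan(sqrt(3)*y/2)/27 + C.
The condition gives C = 1/2 - log(4/3)/3 - (-log(4/3)/3) = 1/2.
So G(y) = (-12*y**3 + 27*y**2 + 9*y*(2*y**2 - 3*y - 12)*log(y**2 + 4/3) + 264*y - 36*log(y**2 + 4/3) - 176*sqrt(3)*atan(sqrt(3)*y/2) + 54)/108.
Check: d/dy[(-12*y**3 + 27*y**2 + 9*y*(2*y**2 - 3*y - 12)*log(y**2 + 4/3) + 264*y - 36*log(y**2 + 4/3) - 176*sqrt(3)*atan(sqrt(3)*y/2) + 54)/108] = y**2*log(y**2 + 4/3)/2 - y*log(y**2 + 4/3)/2 - log(y**2 + 4/3), which equals G'(y).

G(y) = (-12*y**3 + 27*y**2 + 9*y*(2*y**2 - 3*y - 12)*log(y**2 + 4/3) + 264*y - 36*log(y**2 + 4/3) - 176*sqrt(3)*atan(sqrt(3)*y/2) + 54)/108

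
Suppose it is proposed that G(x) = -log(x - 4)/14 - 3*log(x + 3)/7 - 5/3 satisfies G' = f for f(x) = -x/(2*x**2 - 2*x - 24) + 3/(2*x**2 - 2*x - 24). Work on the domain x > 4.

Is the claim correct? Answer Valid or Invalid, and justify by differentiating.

d/dx[G] = (3 - x)/(2*x**2 - 2*x - 24)
This equals f(x) exactly, so the claim holds.

Valid - differentiating G returns exactly f.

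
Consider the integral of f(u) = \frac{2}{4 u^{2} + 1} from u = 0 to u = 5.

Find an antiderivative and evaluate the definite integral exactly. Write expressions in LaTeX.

Antiderivative: F(u) = \operatorname{atan}{\left(2 u \right)}; value = \operatorname{atan}{\left(10 \right)}

Recover f(u) by differentiating a candidate F(u); any mismatch rules it out.
F(u) = \operatorname{atan}{\left(2 u \right)} is an antiderivative of f.
Check: d/du[\operatorname{atan}{\left(2 u \right)}] = \frac{2}{4 u^{2} + 1} = f(u).
F(5) = \operatorname{atan}{\left(10 \right)}; F(0) = 0.
Integral = F(5) - F(0) = \operatorname{atan}{\left(10 \right)}.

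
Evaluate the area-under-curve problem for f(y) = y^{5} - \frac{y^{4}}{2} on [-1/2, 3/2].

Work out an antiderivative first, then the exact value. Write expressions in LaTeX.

Antiderivative: F(y) = \frac{y^{5} \left(5 y - 3\right)}{30}; value = \frac{17}{15}

Integrate term by term and add the pieces.
F(y) = \frac{y^{5} \left(5 y - 3\right)}{30} is an antiderivative of f.
Check: d/dy[\frac{y^{5} \left(5 y - 3\right)}{30}] = y^{5} - \frac{y^{4}}{2} = f(y).
F(3/2) = \frac{729}{640}; F(-1/2) = \frac{11}{1920}.
Integral = F(3/2) - F(-1/2) = \frac{17}{15}.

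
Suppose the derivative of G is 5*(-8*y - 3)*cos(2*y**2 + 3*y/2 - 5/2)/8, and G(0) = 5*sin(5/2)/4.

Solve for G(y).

G'(y) matches the chain-rule pattern g'(h)*h' with inner function h(y) = 2*y**2 + 3*y/2 - 5/2; substituting u = h(y) collapses the integral.
A general antiderivative is -5*sin(2*y**2 + 3*y/2 - 5/2)/4 + C.
The condition gives C = 5*sin(5/2)/4 - (5*sin(5/2)/4) = 0.
So G(y) = -5*sin(2*y**2 + 3*y/2 - 5/2)/4.
Check: d/dy[-5*sin(2*y**2 + 3*y/2 - 5/2)/4] = -5*y*cos(2*y**2 + 3*y/2 - 5/2) - 15*cos(2*y**2 + 3*y/2 - 5/2)/8, which equals G'(y).

G(y) = -5*sin(2*y**2 + 3*y/2 - 5/2)/4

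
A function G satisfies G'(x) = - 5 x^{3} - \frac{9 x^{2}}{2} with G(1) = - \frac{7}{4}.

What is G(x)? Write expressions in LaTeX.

Integrate term by term and add the pieces.
A general antiderivative is - \frac{5 x^{4}}{4} - \frac{3 x^{3}}{2} + 2 + C.
The condition gives C = - \frac{7}{4} - (- \frac{3}{4}) = -1.
So G(x) = - \frac{5 x^{4} + 6 x^{3} - 4}{4}.
Check: d/dx[- \frac{5 x^{4} + 6 x^{3} - 4}{4}] = - 5 x^{3} - \frac{9 x^{2}}{2} = G'(x).

G(x) = - \frac{5 x^{4} + 6 x^{3} - 4}{4}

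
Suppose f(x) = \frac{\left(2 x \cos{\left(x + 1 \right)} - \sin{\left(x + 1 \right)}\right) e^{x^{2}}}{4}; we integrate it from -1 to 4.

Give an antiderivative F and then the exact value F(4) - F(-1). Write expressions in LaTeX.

f has the shape u'v + uv' for u = \frac{\cos{\left(x + 1 \right)}}{4} and v = e^{x^{2}} — it is the derivative of the product u*v.
F(x) = \frac{e^{x^{2}} \cos{\left(x + 1 \right)}}{4} is an antiderivative of f.
Check: d/dx[\frac{e^{x^{2}} \cos{\left(x + 1 \right)}}{4}] = \frac{x e^{x^{2}} \cos{\left(x + 1 \right)}}{2} - \frac{e^{x^{2}} \sin{\left(x + 1 \right)}}{4}, which equals f(x).
F(4) = \frac{e^{16} \cos{\left(5 \right)}}{4}; F(-1) = \frac{e}{4}.
Integral = F(4) - F(-1) = - \frac{e}{4} + \frac{e^{16} \cos{\left(5 \right)}}{4}.

Antiderivative: F(x) = \frac{e^{x^{2}} \cos{\left(x + 1 \right)}}{4}; value = - \frac{e}{4} + \frac{e^{16} \cos{\left(5 \right)}}{4}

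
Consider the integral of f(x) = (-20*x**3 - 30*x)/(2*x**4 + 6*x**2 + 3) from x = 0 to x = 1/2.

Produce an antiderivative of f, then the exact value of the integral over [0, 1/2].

Antiderivative: F(x) = -5*log(2*x**4/3 + 2*x**2 + 1)/2; value = -5*log(37/24)/2

The substitution u = 2*x**4/3 + 2*x**2 + 1 works: f is exactly (dF/du)*(du/dx) for that inner function.
F(x) = -5*log(2*x**4/3 + 2*x**2 + 1)/2 is an antiderivative of f.
Check: d/dx[-5*log(2*x**4/3 + 2*x**2 + 1)/2] = (-20*x**3 - 30*x)/(2*x**4 + 6*x**2 + 3) = f(x).
F(1/2) = -5*log(37/24)/2; F(0) = 0.
Integral = F(1/2) - F(0) = -5*log(37/24)/2.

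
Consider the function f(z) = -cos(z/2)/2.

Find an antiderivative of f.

An antiderivative is F(z) = -sin(z/2).

Any candidate F(z) must reproduce f(z) exactly when differentiated.
Check: d/dz[-sin(z/2)] = -cos(z/2)/2 = f(z).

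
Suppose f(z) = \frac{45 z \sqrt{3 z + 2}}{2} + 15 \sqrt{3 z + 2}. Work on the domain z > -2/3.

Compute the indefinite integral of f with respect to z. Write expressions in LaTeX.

Integrate term by term and add the pieces.
Check: d/dz[\left(3 z + 2\right)^{\frac{5}{2}}] = \frac{45 z \sqrt{3 z + 2}}{2} + 15 \sqrt{3 z + 2} = f(z).

F(z) = \left(3 z + 2\right)^{\frac{5}{2}} + C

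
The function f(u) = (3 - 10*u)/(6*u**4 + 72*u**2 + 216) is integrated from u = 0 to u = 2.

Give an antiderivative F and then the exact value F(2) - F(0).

Any candidate F(u) must reproduce f(u) exactly when differentiated.
F(u) = u/(24*u**2 + 144) + sqrt(6)*atan(sqrt(6)*u/6)/144 + 20/(24*u**2 + 144) is an antiderivative of f.
Check: d/du[u/(24*u**2 + 144) + sqrt(6)*atan(sqrt(6)*u/6)/144 + 20/(24*u**2 + 144)] = (3 - 10*u)/(6*u**4 + 72*u**2 + 216) = f(u).
F(2) = sqrt(6)*atan(sqrt(6)/3)/144 + 11/120; F(0) = 5/36.
Integral = F(2) - F(0) = -17/360 + sqrt(6)*atan(sqrt(6)/3)/144.

Antiderivative: F(u) = u/(24*u**2 + 144) + sqrt(6)*atan(sqrt(6)*u/6)/144 + 20/(24*u**2 + 144); value = -17/360 + sqrt(6)*atan(sqrt(6)/3)/144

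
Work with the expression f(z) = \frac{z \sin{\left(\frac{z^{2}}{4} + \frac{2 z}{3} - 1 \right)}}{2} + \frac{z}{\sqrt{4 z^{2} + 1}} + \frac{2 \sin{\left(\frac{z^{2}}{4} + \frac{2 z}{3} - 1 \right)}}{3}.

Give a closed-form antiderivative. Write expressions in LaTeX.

An antiderivative is F(z) = \frac{\sqrt{4 z^{2} + 1}}{4} - \cos{\left(\frac{z^{2}}{4} + \frac{2 z}{3} - 1 \right)}.

The integrand splits into summands that can be handled one at a time.
Check: d/dz[\frac{\sqrt{4 z^{2} + 1}}{4} - \cos{\left(\frac{z^{2}}{4} + \frac{2 z}{3} - 1 \right)}] = \frac{3 z \sqrt{4 z^{2} + 1} \sin{\left(\frac{z^{2}}{4} + \frac{2 z}{3} - 1 \right)} + 6 z + 4 \sqrt{4 z^{2} + 1} \sin{\left(\frac{z^{2}}{4} + \frac{2 z}{3} - 1 \right)}}{6 \sqrt{4 z^{2} + 1}}, which equals f(z).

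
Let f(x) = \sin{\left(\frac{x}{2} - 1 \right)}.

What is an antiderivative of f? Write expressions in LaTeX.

An antiderivative is F(x) = - 2 \cos{\left(\frac{x}{2} - 1 \right)}.

A first test for any F(x): its x-derivative must equal f(x) identically.
Check: d/dx[- 2 \cos{\left(\frac{x}{2} - 1 \right)}] = \sin{\left(\frac{x}{2} - 1 \right)} = f(x).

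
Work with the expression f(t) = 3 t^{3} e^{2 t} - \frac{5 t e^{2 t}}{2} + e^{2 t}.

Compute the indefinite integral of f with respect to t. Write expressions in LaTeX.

F(t) = \frac{\left(6 t^{3} - 9 t^{2} + 4 t\right) e^{2 t}}{4} + C

Recognize the product-rule pattern: f = u'v + uv' with u = \frac{3 t^{3}}{2} - \frac{9 t^{2}}{4} + t, v = e^{2 t}, so integration by parts undoes it.
Check: d/dt[\frac{\left(6 t^{3} - 9 t^{2} + 4 t\right) e^{2 t}}{4}] = 3 t^{3} e^{2 t} - \frac{5 t e^{2 t}}{2} + e^{2 t} = f(t).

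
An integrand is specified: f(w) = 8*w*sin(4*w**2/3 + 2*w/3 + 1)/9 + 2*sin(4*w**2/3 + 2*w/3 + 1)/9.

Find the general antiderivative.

The substitution u = 4*w**2/3 + 2*w/3 + 1 works: f is exactly (dF/du)*(du/dw) for that inner function.
Check: d/dw[-cos(4*w**2/3 + 2*w/3 + 1)/3] = 8*w*sin(4*w**2/3 + 2*w/3 + 1)/9 + 2*sin(4*w**2/3 + 2*w/3 + 1)/9 = f(w).

F(w) = -cos(4*w**2/3 + 2*w/3 + 1)/3 + C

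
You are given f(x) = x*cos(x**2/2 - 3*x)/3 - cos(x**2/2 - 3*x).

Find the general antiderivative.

F(x) = sin(x**2/2 - 3*x)/3 + C

f matches the chain-rule pattern g'(h)*h' with inner function h(x) = x**2/2 - 3*x; substituting u = h(x) collapses the integral.
Check: d/dx[sin(x**2/2 - 3*x)/3] = x*cos(x**2/2 - 3*x)/3 - cos(x**2/2 - 3*x) = f(x).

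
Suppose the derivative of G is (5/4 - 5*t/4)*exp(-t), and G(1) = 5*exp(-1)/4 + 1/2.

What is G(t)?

G(t) = (5*t + 2*exp(t))*exp(-t)/4

Recognize the product-rule pattern: G'(t) = u'v + uv' with u = 5*t/4, v = exp(-t), so integration by parts undoes it.
A general antiderivative is 5*t*exp(-t)/4 + C.
The condition gives C = 5*exp(-1)/4 + 1/2 - (5*exp(-1)/4) = 1/2.
So G(t) = (5*t + 2*exp(t))*exp(-t)/4.
Check: d/dt[(5*t + 2*exp(t))*exp(-t)/4] = (5 - 5*t)*exp(-t)/4, which equals G'(t).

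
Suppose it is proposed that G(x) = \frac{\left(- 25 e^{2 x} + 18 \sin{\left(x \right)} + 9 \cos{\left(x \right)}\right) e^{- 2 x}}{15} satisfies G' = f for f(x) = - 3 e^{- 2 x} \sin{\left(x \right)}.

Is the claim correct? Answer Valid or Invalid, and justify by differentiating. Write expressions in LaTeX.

d/dx[G] = - 3 e^{- 2 x} \sin{\left(x \right)}
This equals f(x) exactly, so the claim holds.

Valid. The derivative of G reproduces f.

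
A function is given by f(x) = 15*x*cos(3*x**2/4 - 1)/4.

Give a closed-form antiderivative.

The substitution u = 3*x**2/4 - 1 works: f is exactly (dF/du)*(du/dx) for that inner function.
Check: d/dx[5*sin(3*x**2/4 - 1)/2] = 15*x*cos(3*x**2/4 - 1)/4 = f(x).

An antiderivative is F(x) = 5*sin(3*x**2/4 - 1)/2.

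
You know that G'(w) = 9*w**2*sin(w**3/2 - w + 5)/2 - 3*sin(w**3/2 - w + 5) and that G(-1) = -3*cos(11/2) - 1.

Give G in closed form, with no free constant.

G(w) = -3*cos(w**3/2 - w + 5) - 1

G'(w) matches the chain-rule pattern g'(h)*h' with inner function h(w) = w**3/2 - w + 5; substituting u = h(w) collapses the integral.
A general antiderivative is -3*cos(w**3/2 - w + 5) + C.
The condition gives C = -3*cos(11/2) - 1 - (-3*cos(11/2)) = -1.
So G(w) = -3*cos(w**3/2 - w + 5) - 1.
Check: d/dw[-3*cos(w**3/2 - w + 5) - 1] = 9*w**2*sin(w**3/2 - w + 5)/2 - 3*sin(w**3/2 - w + 5) = G'(w).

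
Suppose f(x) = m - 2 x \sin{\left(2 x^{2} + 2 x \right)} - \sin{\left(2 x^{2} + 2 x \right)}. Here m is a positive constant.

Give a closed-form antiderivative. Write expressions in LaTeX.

The integrand splits into summands that can be handled one at a time.
Check: d/dx[m x + \frac{\cos{\left(2 x^{2} + 2 x \right)}}{2}] = m - 2 x \sin{\left(2 x^{2} + 2 x \right)} - \sin{\left(2 x^{2} + 2 x \right)} = f(x).

An antiderivative is F(x) = m x + \frac{\cos{\left(2 x^{2} + 2 x \right)}}{2}.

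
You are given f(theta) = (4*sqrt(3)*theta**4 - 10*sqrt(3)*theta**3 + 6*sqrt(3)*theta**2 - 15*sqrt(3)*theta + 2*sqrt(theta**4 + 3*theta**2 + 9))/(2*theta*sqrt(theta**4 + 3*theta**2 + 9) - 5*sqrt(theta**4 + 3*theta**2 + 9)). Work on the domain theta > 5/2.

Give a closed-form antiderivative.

An antiderivative is F(theta) = sqrt(3)*sqrt(theta**4 + 3*theta**2 + 9) + log(theta - 5/2).

A candidate is checked by its d/dtheta: the result must match f(theta).
Check: d/dtheta[sqrt(3)*sqrt(theta**4 + 3*theta**2 + 9) + log(theta - 5/2)] = (4*sqrt(3)*theta**4 - 10*sqrt(3)*theta**3 + 6*sqrt(3)*theta**2 - 15*sqrt(3)*theta + 2*sqrt(theta**4 + 3*theta**2 + 9))/(2*theta*sqrt(theta**4 + 3*theta**2 + 9) - 5*sqrt(theta**4 + 3*theta**2 + 9)) = f(theta).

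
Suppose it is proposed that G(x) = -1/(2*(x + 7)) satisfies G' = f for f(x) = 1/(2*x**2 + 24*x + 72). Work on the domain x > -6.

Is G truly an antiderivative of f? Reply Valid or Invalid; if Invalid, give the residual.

d/dx[G] = 1/(2*x**2 + 28*x + 98)
d/dx[G] - f(x) = (-2*x - 13)/(2*x**4 + 52*x**3 + 506*x**2 + 2184*x + 3528) != 0.

Invalid: d/dx[G] - f = (-2*x - 13)/(2*x**4 + 52*x**3 + 506*x**2 + 2184*x + 3528), which is not 0.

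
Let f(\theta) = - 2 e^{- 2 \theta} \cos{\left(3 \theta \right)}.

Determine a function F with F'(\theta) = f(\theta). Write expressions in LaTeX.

For F(\theta) to be correct the identity F'(\theta) - f(\theta) = 0 must hold.
Check: d/d\theta[\frac{2 \left(- 3 \sin{\left(3 \theta \right)} + 2 \cos{\left(3 \theta \right)}\right) e^{- 2 \theta}}{13}] = - 2 e^{- 2 \theta} \cos{\left(3 \theta \right)} = f(\theta).

An antiderivative is F(\theta) = \frac{2 \left(- 3 \sin{\left(3 \theta \right)} + 2 \cos{\left(3 \theta \right)}\right) e^{- 2 \theta}}{13}.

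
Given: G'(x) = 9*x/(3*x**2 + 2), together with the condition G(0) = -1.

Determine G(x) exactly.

The substitution u = 3*x**2/2 + 1 works: G'(x) is exactly (dG/du)*(du/dx) for that inner function.
A general antiderivative is 3*log(3*x**2/2 + 1)/2 + C.
The condition gives C = -1 - (0) = -1.
So G(x) = 3*log(3*x**2/2 + 1)/2 - 1.
Check: d/dx[3*log(3*x**2/2 + 1)/2 - 1] = 9*x/(3*x**2 + 2) = G'(x).

G(x) = 3*log(3*x**2/2 + 1)/2 - 1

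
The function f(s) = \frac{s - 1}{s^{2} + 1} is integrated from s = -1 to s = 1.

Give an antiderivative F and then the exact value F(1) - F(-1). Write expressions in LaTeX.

Recover f(s) by differentiating a candidate F(s); any mismatch rules it out.
F(s) = \frac{\log{\left(s^{2} + 1 \right)}}{2} - \operatorname{atan}{\left(s \right)} is an antiderivative of f.
Check: d/ds[\frac{\log{\left(s^{2} + 1 \right)}}{2} - \operatorname{atan}{\left(s \right)}] = \frac{s - 1}{s^{2} + 1} = f(s).
F(1) = - \frac{\pi}{4} + \frac{\log{\left(2 \right)}}{2}; F(-1) = \frac{\log{\left(2 \right)}}{2} + \frac{\pi}{4}.
Integral = F(1) - F(-1) = - \frac{\pi}{2}.

Antiderivative: F(s) = \frac{\log{\left(s^{2} + 1 \right)}}{2} - \operatorname{atan}{\left(s \right)}; value = - \frac{\pi}{2}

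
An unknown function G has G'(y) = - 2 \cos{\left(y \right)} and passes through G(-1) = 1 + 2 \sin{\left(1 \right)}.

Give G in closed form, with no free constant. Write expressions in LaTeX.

G(y) = 1 - 2 \sin{\left(y \right)}

A first test for any G(y): its y-derivative must equal the given G'(y).
A general antiderivative is - 2 \sin{\left(y \right)} + C.
The condition gives C = 1 + 2 \sin{\left(1 \right)} - (2 \sin{\left(1 \right)}) = 1.
So G(y) = 1 - 2 \sin{\left(y \right)}.
Check: d/dy[1 - 2 \sin{\left(y \right)}] = - 2 \cos{\left(y \right)} = G'(y).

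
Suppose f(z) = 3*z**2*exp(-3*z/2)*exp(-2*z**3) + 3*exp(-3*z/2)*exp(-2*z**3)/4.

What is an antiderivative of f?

The substitution u = -2*z**3 - 3*z/2 works: f is exactly (dF/du)*(du/dz) for that inner function.
Check: d/dz[-exp(-2*z**3 - 3*z/2)/2] = (12*z**2 + 3)*exp(-3*z/2)*exp(-2*z**3)/4, which equals f(z).

An antiderivative is F(z) = -exp(-2*z**3 - 3*z/2)/2.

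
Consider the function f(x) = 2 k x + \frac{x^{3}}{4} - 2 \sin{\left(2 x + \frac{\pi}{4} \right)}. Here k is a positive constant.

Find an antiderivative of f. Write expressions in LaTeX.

The integrand splits into summands that can be handled one at a time.
Check: d/dx[k x^{2} + \frac{x^{4}}{16} + \cos{\left(2 x + \frac{\pi}{4} \right)}] = 2 k x + \frac{x^{3}}{4} - 2 \sin{\left(2 x + \frac{\pi}{4} \right)} = f(x).

An antiderivative is F(x) = k x^{2} + \frac{x^{4}}{16} + \cos{\left(2 x + \frac{\pi}{4} \right)}.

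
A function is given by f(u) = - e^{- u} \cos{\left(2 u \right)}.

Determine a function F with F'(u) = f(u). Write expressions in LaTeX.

Recover f(u) by differentiating a candidate F(u); any mismatch rules it out.
Check: d/du[\frac{\left(- 2 \sin{\left(2 u \right)} + \cos{\left(2 u \right)}\right) e^{- u}}{5}] = - e^{- u} \cos{\left(2 u \right)} = f(u).

An antiderivative is F(u) = \frac{\left(- 2 \sin{\left(2 u \right)} + \cos{\left(2 u \right)}\right) e^{- u}}{5}.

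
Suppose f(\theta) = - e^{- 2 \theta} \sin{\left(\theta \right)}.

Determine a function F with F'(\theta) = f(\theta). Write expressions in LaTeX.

An antiderivative is F(\theta) = \frac{2 e^{- 2 \theta} \sin{\left(\theta \right)}}{5} + \frac{e^{- 2 \theta} \cos{\left(\theta \right)}}{5}.

For F(\theta) to be correct the identity F'(\theta) - f(\theta) = 0 must hold.
Check: d/d\theta[\frac{2 e^{- 2 \theta} \sin{\left(\theta \right)}}{5} + \frac{e^{- 2 \theta} \cos{\left(\theta \right)}}{5}] = - e^{- 2 \theta} \sin{\left(\theta \right)} = f(\theta).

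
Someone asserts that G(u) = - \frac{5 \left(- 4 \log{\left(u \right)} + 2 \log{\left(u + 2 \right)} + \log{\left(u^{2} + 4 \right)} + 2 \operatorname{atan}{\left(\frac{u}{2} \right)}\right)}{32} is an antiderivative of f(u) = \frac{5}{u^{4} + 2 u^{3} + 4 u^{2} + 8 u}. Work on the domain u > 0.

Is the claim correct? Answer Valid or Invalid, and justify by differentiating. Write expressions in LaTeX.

d/du[G] = \frac{5}{u^{4} + 2 u^{3} + 4 u^{2} + 8 u}
This equals f(u) exactly, so the claim holds.

Valid - the claim checks out under differentiation.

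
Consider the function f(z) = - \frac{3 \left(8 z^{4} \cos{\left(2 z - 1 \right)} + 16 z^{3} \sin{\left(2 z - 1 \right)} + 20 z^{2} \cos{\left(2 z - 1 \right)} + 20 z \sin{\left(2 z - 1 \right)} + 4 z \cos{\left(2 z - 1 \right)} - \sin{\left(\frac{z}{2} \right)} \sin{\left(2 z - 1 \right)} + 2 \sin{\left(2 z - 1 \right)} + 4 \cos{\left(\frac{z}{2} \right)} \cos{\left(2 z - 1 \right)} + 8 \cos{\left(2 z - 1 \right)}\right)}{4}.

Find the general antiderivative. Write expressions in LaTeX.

F(z) = - \frac{3 \left(2 z^{4} + 5 z^{2} + z + \cos{\left(\frac{z}{2} \right)} + 2\right) \sin{\left(2 z - 1 \right)}}{2} + C

f has the shape u'v + uv' for u = - 3 z^{4} - \frac{15 z^{2}}{2} - \frac{3 z}{2} - \frac{3 \cos{\left(\frac{z}{2} \right)}}{2} - 3 and v = \sin{\left(2 z - 1 \right)} — it is the derivative of the product u*v.
Check: d/dz[- \frac{3 \left(2 z^{4} + 5 z^{2} + z + \cos{\left(\frac{z}{2} \right)} + 2\right) \sin{\left(2 z - 1 \right)}}{2}] = - 6 z^{4} \cos{\left(2 z - 1 \right)} - 12 z^{3} \sin{\left(2 z - 1 \right)} - 15 z^{2} \cos{\left(2 z - 1 \right)} - 15 z \sin{\left(2 z - 1 \right)} - 3 z \cos{\left(2 z - 1 \right)} + \frac{3 \sin{\left(\frac{z}{2} \right)} \sin{\left(2 z - 1 \right)}}{4} - \frac{3 \sin{\left(2 z - 1 \right)}}{2} - 3 \cos{\left(\frac{z}{2} \right)} \cos{\left(2 z - 1 \right)} - 6 \cos{\left(2 z - 1 \right)}, which equals f(z).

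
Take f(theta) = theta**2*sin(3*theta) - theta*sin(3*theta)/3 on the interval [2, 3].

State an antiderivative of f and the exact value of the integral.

Antiderivative: F(theta) = -theta**2*cos(3*theta)/3 + 2*theta*sin(3*theta)/9 + theta*cos(3*theta)/9 - sin(3*theta)/27 + 2*cos(3*theta)/27; value = -11*sin(6)/27 + 17*sin(9)/27 + 28*cos(6)/27 - 70*cos(9)/27

The integrand splits into summands that can be handled one at a time.
F(theta) = -theta**2*cos(3*theta)/3 + 2*theta*sin(3*theta)/9 + theta*cos(3*theta)/9 - sin(3*theta)/27 + 2*cos(3*theta)/27 is an antiderivative of f.
Check: d/dtheta[-theta**2*cos(3*theta)/3 + 2*theta*sin(3*theta)/9 + theta*cos(3*theta)/9 - sin(3*theta)/27 + 2*cos(3*theta)/27] = theta**2*sin(3*theta) - theta*sin(3*theta)/3 = f(theta).
F(3) = 17*sin(9)/27 - 70*cos(9)/27; F(2) = -28*cos(6)/27 + 11*sin(6)/27.
Integral = F(3) - F(2) = -11*sin(6)/27 + 17*sin(9)/27 + 28*cos(6)/27 - 70*cos(9)/27.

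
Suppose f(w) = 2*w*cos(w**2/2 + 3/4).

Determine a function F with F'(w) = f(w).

f matches the chain-rule pattern g'(h)*h' with inner function h(w) = w**2/2 + 3/4; substituting u = h(w) collapses the integral.
Check: d/dw[2*sin(w**2/2 + 3/4)] = 2*w*cos(w**2/2 + 3/4) = f(w).

An antiderivative is F(w) = 2*sin(w**2/2 + 3/4).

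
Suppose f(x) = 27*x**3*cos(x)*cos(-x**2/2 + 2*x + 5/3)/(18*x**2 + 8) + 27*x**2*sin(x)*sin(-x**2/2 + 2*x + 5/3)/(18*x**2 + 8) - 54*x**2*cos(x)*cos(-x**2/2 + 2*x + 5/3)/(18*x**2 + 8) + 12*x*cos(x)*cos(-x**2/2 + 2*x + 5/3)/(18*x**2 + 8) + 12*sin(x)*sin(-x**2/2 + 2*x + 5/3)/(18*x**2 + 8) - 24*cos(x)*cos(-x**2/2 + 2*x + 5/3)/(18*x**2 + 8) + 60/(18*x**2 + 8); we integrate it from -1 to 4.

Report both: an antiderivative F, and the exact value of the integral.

The integrand splits into summands that can be handled one at a time.
F(x) = (-3*sin(-x**2/2 + 2*x + 5/3)*cos(x) + 10*atan(3*x/2))/2 is an antiderivative of f.
Check: d/dx[(-3*sin(-x**2/2 + 2*x + 5/3)*cos(x) + 10*atan(3*x/2))/2] = (27*x**3*cos(x)*cos(-x**2/2 + 2*x + 5/3) + 27*x**2*sin(x)*sin(-x**2/2 + 2*x + 5/3) - 54*x**2*cos(x)*cos(-x**2/2 + 2*x + 5/3) + 12*x*cos(x)*cos(-x**2/2 + 2*x + 5/3) + 12*sin(x)*sin(-x**2/2 + 2*x + 5/3) - 24*cos(x)*cos(-x**2/2 + 2*x + 5/3) + 60)/(18*x**2 + 8), which equals f(x).
F(4) = -3*sin(5/3)*cos(4)/2 + 5*atan(6); F(-1) = -5*atan(3/2) + 3*sin(5/6)*cos(1)/2.
Integral = F(4) - F(-1) = -3*sin(5/6)*cos(1)/2 - 3*sin(5/3)*cos(4)/2 + 5*atan(3/2) + 5*atan(6).

Antiderivative: F(x) = (-3*sin(-x**2/2 + 2*x + 5/3)*cos(x) + 10*atan(3*x/2))/2; value = -3*sin(5/6)*cos(1)/2 - 3*sin(5/3)*cos(4)/2 + 5*atan(3/2) + 5*atan(6)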